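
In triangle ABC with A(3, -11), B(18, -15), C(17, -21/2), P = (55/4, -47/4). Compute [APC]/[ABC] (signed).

1/4

[ABC] = ½·(3·(-15−(-21/2)) + 18·(-21/2−(-11)) + 17·(-11−(-15))) = ½·(-27/2 + 9 + 68) = 127/4.
[APC] = ½·(3·(-47/4−(-21/2)) + (55/4)·(-21/2−(-11)) + 17·(-11−(-47/4))) = ½·(-15/4 + 55/8 + 51/4) = 127/16, so the ratio is (127/16)/(127/4) = 1/4.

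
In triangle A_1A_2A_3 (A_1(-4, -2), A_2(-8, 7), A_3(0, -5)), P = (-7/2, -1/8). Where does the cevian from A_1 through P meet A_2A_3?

(-24/7, 1/7)

Barycentric coordinates of P with respect to A_1A_2A_3: (1/8, 3/8, 1/2).
On side A_2A_3 the A_1-coordinate is zero; dropping P's A_1-weight 1/8 and renormalizing the remaining 3/8 : 1/2 gives weights 3/7, 4/7 on A_2, A_3.
Q = (3/7)·(-8, 7) + (4/7)·(0, -5) = (-24/7, 1/7).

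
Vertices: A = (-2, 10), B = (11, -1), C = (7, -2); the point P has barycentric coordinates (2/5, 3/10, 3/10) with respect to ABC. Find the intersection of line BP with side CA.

Line BP meets CA where the B-coordinate vanishes; zeroing P's B-weight and renormalizing leaves C, A-weights 3/10 : 2/5 → (3/7, 4/7).
So Q = (3/7)·C + (4/7)·A = (13/7, 34/7).

(13/7, 34/7)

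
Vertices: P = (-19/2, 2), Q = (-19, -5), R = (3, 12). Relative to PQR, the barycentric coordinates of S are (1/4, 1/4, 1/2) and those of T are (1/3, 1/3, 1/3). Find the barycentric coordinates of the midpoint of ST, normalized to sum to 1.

(7/24, 7/24, 5/12)

Since both coordinate triples sum to 1, the midpoint's barycentrics are the componentwise average.
(1/4+1/3)/2 = 7/24; similarly 7/24 and 5/12.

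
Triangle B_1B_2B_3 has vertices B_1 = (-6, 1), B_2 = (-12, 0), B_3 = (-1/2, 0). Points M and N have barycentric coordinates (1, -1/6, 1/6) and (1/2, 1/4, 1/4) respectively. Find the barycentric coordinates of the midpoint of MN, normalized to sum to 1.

(3/4, 1/24, 5/24)

Since both coordinate triples sum to 1, the midpoint's barycentrics are the componentwise average.
(1+1/2)/2 = 3/4; similarly 1/24 and 5/24.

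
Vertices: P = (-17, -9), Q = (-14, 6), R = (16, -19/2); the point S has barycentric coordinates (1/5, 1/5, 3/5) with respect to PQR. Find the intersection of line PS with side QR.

Line PS meets QR where the P-coordinate vanishes; zeroing S's P-weight and renormalizing leaves Q, R-weights 1/5 : 3/5 → (1/4, 3/4).
So T = (1/4)·Q + (3/4)·R = (17/2, -45/8).

(17/2, -45/8)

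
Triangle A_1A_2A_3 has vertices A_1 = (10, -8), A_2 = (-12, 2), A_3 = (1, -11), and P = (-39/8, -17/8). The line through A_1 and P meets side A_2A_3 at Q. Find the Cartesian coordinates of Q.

(-59/6, -1/6)

Barycentric coordinates of P with respect to A_1A_2A_3: (1/4, 5/8, 1/8).
On side A_2A_3 the A_1-coordinate is zero; dropping P's A_1-weight 1/4 and renormalizing the remaining 5/8 : 1/8 gives weights 5/6, 1/6 on A_2, A_3.
Q = (5/6)·(-12, 2) + (1/6)·(1, -11) = (-59/6, -1/6).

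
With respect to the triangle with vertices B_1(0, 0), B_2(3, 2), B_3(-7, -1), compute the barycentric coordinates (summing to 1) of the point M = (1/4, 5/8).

(1/2, 3/8, 1/8)

Signed area of the reference triangle: [B_1B_2B_3] = ½·(0·(2−(-1)) + 3·(-1−0) + (-7)·(0−2)) = ½·(0 − 3 + 14) = 11/2.
[MB_2B_3] = ½·((1/4)·(2−(-1)) + 3·(-1−(5/8)) + (-7)·(5/8−2)) = ½·(3/4 − 39/8 + 77/8) = 11/4, so the B_1-coordinate is (11/4)/(11/2) = 1/2.
[B_1MB_3] = ½·(0·(5/8−(-1)) + (1/4)·(-1−0) + (-7)·(0−(5/8))) = ½·(0 − 1/4 + 35/8) = 33/16, so the B_2-coordinate is 3/8.
[B_1B_2M] = ½·(0·(2−(5/8)) + 3·(5/8−0) + (1/4)·(0−2)) = ½·(0 + 15/8 − 1/2) = 11/16, so the B_3-coordinate is 1/8.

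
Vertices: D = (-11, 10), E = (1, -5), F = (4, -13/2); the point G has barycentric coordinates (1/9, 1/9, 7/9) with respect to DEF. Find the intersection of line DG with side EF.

(29/8, -101/16)

Line DG meets EF where the D-coordinate vanishes; zeroing G's D-weight and renormalizing leaves E, F-weights 1/9 : 7/9 → (1/8, 7/8).
So H = (1/8)·E + (7/8)·F = (29/8, -101/16).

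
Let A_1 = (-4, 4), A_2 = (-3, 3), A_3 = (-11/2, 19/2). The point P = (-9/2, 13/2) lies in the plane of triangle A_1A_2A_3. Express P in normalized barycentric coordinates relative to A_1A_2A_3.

(1/4, 1/4, 1/2)

Signed area of the reference triangle: [A_1A_2A_3] = ½·((-4)·(3−(19/2)) + (-3)·(19/2−4) + (-11/2)·(4−3)) = ½·(26 − 33/2 − 11/2) = 2.
[PA_2A_3] = ½·((-9/2)·(3−(19/2)) + (-3)·(19/2−(13/2)) + (-11/2)·(13/2−3)) = ½·(117/4 − 9 − 77/4) = 1/2, so the A_1-coordinate is (1/2)/2 = 1/4.
[A_1PA_3] = ½·((-4)·(13/2−(19/2)) + (-9/2)·(19/2−4) + (-11/2)·(4−(13/2))) = ½·(12 − 99/4 + 55/4) = 1/2, so the A_2-coordinate is 1/4.
[A_1A_2P] = ½·((-4)·(3−(13/2)) + (-3)·(13/2−4) + (-9/2)·(4−3)) = ½·(14 − 15/2 − 9/2) = 1, so the A_3-coordinate is 1/2.
Check: 1/4 + 1/4 + 1/2 = 1.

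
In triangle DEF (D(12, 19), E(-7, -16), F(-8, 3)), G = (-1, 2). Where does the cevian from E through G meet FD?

Barycentric coordinates of G with respect to DEF: (1/3, 1/3, 1/3).
On side FD the E-coordinate is zero; dropping G's E-weight 1/3 and renormalizing the remaining 1/3 : 1/3 gives weights 1/2, 1/2 on F, D.
H = (1/2)·(-8, 3) + (1/2)·(12, 19) = (2, 11).

(2, 11)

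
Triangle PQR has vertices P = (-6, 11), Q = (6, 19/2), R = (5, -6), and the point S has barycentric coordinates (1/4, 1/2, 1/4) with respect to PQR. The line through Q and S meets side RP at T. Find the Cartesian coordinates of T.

Line QS meets RP where the Q-coordinate vanishes; zeroing S's Q-weight and renormalizing leaves R, P-weights 1/4 : 1/4 → (1/2, 1/2).
So T = (1/2)·R + (1/2)·P = (-1/2, 5/2).

(-1/2, 5/2)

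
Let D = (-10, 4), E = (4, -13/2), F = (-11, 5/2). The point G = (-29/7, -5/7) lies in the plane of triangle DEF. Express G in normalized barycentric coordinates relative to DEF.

Signed area of the reference triangle: [DEF] = ½·((-10)·(-13/2−(5/2)) + 4·(5/2−4) + (-11)·(4−(-13/2))) = ½·(90 − 6 − 231/2) = -63/4.
[GEF] = ½·((-29/7)·(-13/2−(5/2)) + 4·(5/2−(-5/7)) + (-11)·(-5/7−(-13/2))) = ½·(261/7 + 90/7 − 891/14) = -27/4, so the D-coordinate is (-27/4)/(-63/4) = 3/7.
[DGF] = ½·((-10)·(-5/7−(5/2)) + (-29/7)·(5/2−4) + (-11)·(4−(-5/7))) = ½·(225/7 + 87/14 − 363/7) = -27/4, so the E-coordinate is 3/7.
[DEG] = ½·((-10)·(-13/2−(-5/7)) + 4·(-5/7−4) + (-29/7)·(4−(-13/2))) = ½·(405/7 − 132/7 − 87/2) = -9/4, so the F-coordinate is 1/7.

(3/7, 3/7, 1/7)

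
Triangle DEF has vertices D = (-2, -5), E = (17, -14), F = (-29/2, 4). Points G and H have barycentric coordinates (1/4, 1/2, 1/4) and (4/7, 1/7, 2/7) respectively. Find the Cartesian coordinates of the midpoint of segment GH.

(85/112, -307/56)

Barycentric coordinates of the midpoint are the average: (23/56, 9/28, 15/56).
Converting: (23/56)·D + (9/28)·E + (15/56)·F = (85/112, -307/56).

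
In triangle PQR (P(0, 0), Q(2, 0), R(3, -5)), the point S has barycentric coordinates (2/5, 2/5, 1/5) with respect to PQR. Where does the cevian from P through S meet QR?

Line PS meets QR where the P-coordinate vanishes; zeroing S's P-weight and renormalizing leaves Q, R-weights 2/5 : 1/5 → (2/3, 1/3).
So T = (2/3)·Q + (1/3)·R = (7/3, -5/3).

(7/3, -5/3)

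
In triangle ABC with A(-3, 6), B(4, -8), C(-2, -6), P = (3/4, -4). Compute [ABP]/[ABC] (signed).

[ABC] = ½·((-3)·(-8−(-6)) + 4·(-6−6) + (-2)·(6−(-8))) = ½·(6 − 48 − 28) = -35.
[ABP] = ½·((-3)·(-8−(-4)) + 4·(-4−6) + (3/4)·(6−(-8))) = ½·(12 − 40 + 21/2) = -35/4, so the ratio is (-35/4)/(-35) = 1/4.

1/4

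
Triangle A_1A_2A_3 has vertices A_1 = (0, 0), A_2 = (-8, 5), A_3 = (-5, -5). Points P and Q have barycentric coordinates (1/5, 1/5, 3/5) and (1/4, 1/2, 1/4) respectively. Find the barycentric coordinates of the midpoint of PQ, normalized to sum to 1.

(9/40, 7/20, 17/40)

Since both coordinate triples sum to 1, the midpoint's barycentrics are the componentwise average.
(1/5+1/4)/2 = 9/40; similarly 7/20 and 17/40.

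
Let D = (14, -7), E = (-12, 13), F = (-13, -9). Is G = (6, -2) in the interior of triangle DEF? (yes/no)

yes

Barycentric coordinates of G: (411/592, 151/592, 15/296).
The three coordinates are positive, positive, positive; a point is interior exactly when all three are positive.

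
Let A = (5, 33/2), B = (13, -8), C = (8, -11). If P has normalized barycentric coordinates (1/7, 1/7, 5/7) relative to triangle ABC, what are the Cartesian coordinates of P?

P = (1/7)·A + (1/7)·B + (5/7)·C.
x-coordinate: (1/7)·5 + (1/7)·13 + (5/7)·8 = 58/7.
y-coordinate: (1/7)·(33/2) + (1/7)·(-8) + (5/7)·(-11) = -93/14.

(58/7, -93/14)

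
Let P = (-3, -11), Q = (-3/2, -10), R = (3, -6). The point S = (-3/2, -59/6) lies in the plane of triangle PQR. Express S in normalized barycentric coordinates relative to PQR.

Signed area of the reference triangle: [PQR] = ½·((-3)·(-10−(-6)) + (-3/2)·(-6−(-11)) + 3·(-11−(-10))) = ½·(12 − 15/2 − 3) = 3/4.
[SQR] = ½·((-3/2)·(-10−(-6)) + (-3/2)·(-6−(-59/6)) + 3·(-59/6−(-10))) = ½·(6 − 23/4 + 1/2) = 3/8, so the P-coordinate is (3/8)/(3/4) = 1/2.
[PSR] = ½·((-3)·(-59/6−(-6)) + (-3/2)·(-6−(-11)) + 3·(-11−(-59/6))) = ½·(23/2 − 15/2 − 7/2) = 1/4, so the Q-coordinate is 1/3.
[PQS] = ½·((-3)·(-10−(-59/6)) + (-3/2)·(-59/6−(-11)) + (-3/2)·(-11−(-10))) = ½·(1/2 − 7/4 + 3/2) = 1/8, so the R-coordinate is 1/6.

(1/2, 1/3, 1/6)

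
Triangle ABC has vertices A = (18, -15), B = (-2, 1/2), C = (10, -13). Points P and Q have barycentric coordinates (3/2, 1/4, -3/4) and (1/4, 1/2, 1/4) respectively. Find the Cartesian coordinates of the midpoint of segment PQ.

Barycentric coordinates of the midpoint are the average: (7/8, 3/8, -1/4).
Converting: (7/8)·A + (3/8)·B + (-1/4)·C = (25/2, -155/16).

(25/2, -155/16)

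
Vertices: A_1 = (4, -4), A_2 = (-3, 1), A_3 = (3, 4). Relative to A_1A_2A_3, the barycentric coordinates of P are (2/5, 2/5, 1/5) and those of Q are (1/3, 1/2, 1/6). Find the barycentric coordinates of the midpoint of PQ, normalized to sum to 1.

(11/30, 9/20, 11/60)

Since both coordinate triples sum to 1, the midpoint's barycentrics are the componentwise average.
(2/5+1/3)/2 = 11/30; similarly 9/20 and 11/60.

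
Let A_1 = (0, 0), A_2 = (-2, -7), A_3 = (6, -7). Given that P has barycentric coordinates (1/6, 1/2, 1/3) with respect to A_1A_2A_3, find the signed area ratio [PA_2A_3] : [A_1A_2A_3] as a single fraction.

1/6

The signed ratio [PA_2A_3]/[A_1A_2A_3] equals the barycentric coordinate of P at vertex A_1, which is 1/6.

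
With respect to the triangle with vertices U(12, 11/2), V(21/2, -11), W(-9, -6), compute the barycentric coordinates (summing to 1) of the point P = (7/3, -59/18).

Signed area of the reference triangle: [UVW] = ½·(12·(-11−(-6)) + (21/2)·(-6−(11/2)) + (-9)·(11/2−(-11))) = ½·(-60 − 483/4 − 297/2) = -1317/8.
[PVW] = ½·((7/3)·(-11−(-6)) + (21/2)·(-6−(-59/18)) + (-9)·(-59/18−(-11))) = ½·(-35/3 − 343/12 − 139/2) = -439/8, so the U-coordinate is (-439/8)/(-1317/8) = 1/3.
[UPW] = ½·(12·(-59/18−(-6)) + (7/3)·(-6−(11/2)) + (-9)·(11/2−(-59/18))) = ½·(98/3 − 161/6 − 79) = -439/12, so the V-coordinate is 2/9.
[UVP] = ½·(12·(-11−(-59/18)) + (21/2)·(-59/18−(11/2)) + (7/3)·(11/2−(-11))) = ½·(-278/3 − 553/6 + 77/2) = -439/6, so the W-coordinate is 4/9.
Check: 1/3 + 2/9 + 4/9 = 1.

(1/3, 2/9, 4/9)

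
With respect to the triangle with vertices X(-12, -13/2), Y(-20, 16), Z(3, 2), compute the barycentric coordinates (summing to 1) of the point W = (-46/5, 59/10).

(1/5, 2/5, 2/5)

Signed area of the reference triangle: [XYZ] = ½·((-12)·(16−2) + (-20)·(2−(-13/2)) + 3·(-13/2−16)) = ½·(-168 − 170 − 135/2) = -811/4.
[WYZ] = ½·((-46/5)·(16−2) + (-20)·(2−(59/10)) + 3·(59/10−16)) = ½·(-644/5 + 78 − 303/10) = -811/20, so the X-coordinate is (-811/20)/(-811/4) = 1/5.
[XWZ] = ½·((-12)·(59/10−2) + (-46/5)·(2−(-13/2)) + 3·(-13/2−(59/10))) = ½·(-234/5 − 391/5 − 186/5) = -811/10, so the Y-coordinate is 2/5.
[XYW] = ½·((-12)·(16−(59/10)) + (-20)·(59/10−(-13/2)) + (-46/5)·(-13/2−16)) = ½·(-606/5 − 248 + 207) = -811/10, so the Z-coordinate is 2/5.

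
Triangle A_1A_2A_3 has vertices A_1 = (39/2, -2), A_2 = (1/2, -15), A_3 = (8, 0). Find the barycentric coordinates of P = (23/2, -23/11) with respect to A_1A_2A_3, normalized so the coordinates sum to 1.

Signed area of the reference triangle: [A_1A_2A_3] = ½·((39/2)·(-15−0) + (1/2)·(0−(-2)) + 8·(-2−(-15))) = ½·(-585/2 + 1 + 104) = -375/4.
[PA_2A_3] = ½·((23/2)·(-15−0) + (1/2)·(0−(-23/11)) + 8·(-23/11−(-15))) = ½·(-345/2 + 23/22 + 1136/11) = -375/11, so the A_1-coordinate is (-375/11)/(-375/4) = 4/11.
[A_1PA_3] = ½·((39/2)·(-23/11−0) + (23/2)·(0−(-2)) + 8·(-2−(-23/11))) = ½·(-897/22 + 23 + 8/11) = -375/44, so the A_2-coordinate is 1/11.
[A_1A_2P] = ½·((39/2)·(-15−(-23/11)) + (1/2)·(-23/11−(-2)) + (23/2)·(-2−(-15))) = ½·(-2769/11 − 1/22 + 299/2) = -1125/22, so the A_3-coordinate is 6/11.
Check: 4/11 + 1/11 + 6/11 = 1.

(4/11, 1/11, 6/11)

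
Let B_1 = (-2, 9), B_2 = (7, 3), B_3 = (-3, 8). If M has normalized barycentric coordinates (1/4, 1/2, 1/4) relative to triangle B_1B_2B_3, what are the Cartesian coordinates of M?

M = (1/4)·B_1 + (1/2)·B_2 + (1/4)·B_3.
x-coordinate: (1/4)·(-2) + (1/2)·7 + (1/4)·(-3) = 9/4.
y-coordinate: (1/4)·9 + (1/2)·3 + (1/4)·8 = 23/4.

(9/4, 23/4)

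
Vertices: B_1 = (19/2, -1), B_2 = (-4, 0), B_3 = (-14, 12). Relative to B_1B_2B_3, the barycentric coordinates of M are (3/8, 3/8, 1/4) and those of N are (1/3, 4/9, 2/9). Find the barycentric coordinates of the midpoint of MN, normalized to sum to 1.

(17/48, 59/144, 17/72)

Since both coordinate triples sum to 1, the midpoint's barycentrics are the componentwise average.
(3/8+1/3)/2 = 17/48; similarly 59/144 and 17/72.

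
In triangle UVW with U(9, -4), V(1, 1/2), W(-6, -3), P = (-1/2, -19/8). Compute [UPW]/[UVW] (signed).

1/4

[UVW] = ½·(9·(1/2−(-3)) + 1·(-3−(-4)) + (-6)·(-4−(1/2))) = ½·(63/2 + 1 + 27) = 119/4.
[UPW] = ½·(9·(-19/8−(-3)) + (-1/2)·(-3−(-4)) + (-6)·(-4−(-19/8))) = ½·(45/8 − 1/2 + 39/4) = 119/16, so the ratio is (119/16)/(119/4) = 1/4.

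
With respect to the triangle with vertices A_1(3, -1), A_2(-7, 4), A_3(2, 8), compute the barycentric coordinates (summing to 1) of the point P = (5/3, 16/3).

Signed area of the reference triangle: [A_1A_2A_3] = ½·(3·(4−8) + (-7)·(8−(-1)) + 2·(-1−4)) = ½·(-12 − 63 − 10) = -85/2.
[PA_2A_3] = ½·((5/3)·(4−8) + (-7)·(8−(16/3)) + 2·(16/3−4)) = ½·(-20/3 − 56/3 + 8/3) = -34/3, so the A_1-coordinate is (-34/3)/(-85/2) = 4/15.
[A_1PA_3] = ½·(3·(16/3−8) + (5/3)·(8−(-1)) + 2·(-1−(16/3))) = ½·(-8 + 15 − 38/3) = -17/6, so the A_2-coordinate is 1/15.
[A_1A_2P] = ½·(3·(4−(16/3)) + (-7)·(16/3−(-1)) + (5/3)·(-1−4)) = ½·(-4 − 133/3 − 25/3) = -85/3, so the A_3-coordinate is 2/3.

(4/15, 1/15, 2/3)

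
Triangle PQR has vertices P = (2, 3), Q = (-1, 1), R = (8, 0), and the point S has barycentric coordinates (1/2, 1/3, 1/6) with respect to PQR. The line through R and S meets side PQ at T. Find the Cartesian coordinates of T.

(4/5, 11/5)

Line RS meets PQ where the R-coordinate vanishes; zeroing S's R-weight and renormalizing leaves P, Q-weights 1/2 : 1/3 → (3/5, 2/5).
So T = (3/5)·P + (2/5)·Q = (4/5, 11/5).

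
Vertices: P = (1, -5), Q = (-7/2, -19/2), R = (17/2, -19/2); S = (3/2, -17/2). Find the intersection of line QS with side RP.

Barycentric coordinates of S with respect to PQR: (2/9, 4/9, 1/3).
On side RP the Q-coordinate is zero; dropping S's Q-weight 4/9 and renormalizing the remaining 1/3 : 2/9 gives weights 3/5, 2/5 on R, P.
T = (3/5)·(17/2, -19/2) + (2/5)·(1, -5) = (11/2, -77/10).

(11/2, -77/10)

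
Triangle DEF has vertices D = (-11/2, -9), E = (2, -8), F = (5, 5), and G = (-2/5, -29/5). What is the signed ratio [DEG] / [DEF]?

1/5

[DEF] = ½·((-11/2)·(-8−5) + 2·(5−(-9)) + 5·(-9−(-8))) = ½·(143/2 + 28 − 5) = 189/4.
[DEG] = ½·((-11/2)·(-8−(-29/5)) + 2·(-29/5−(-9)) + (-2/5)·(-9−(-8))) = ½·(121/10 + 32/5 + 2/5) = 189/20, so the ratio is (189/20)/(189/4) = 1/5.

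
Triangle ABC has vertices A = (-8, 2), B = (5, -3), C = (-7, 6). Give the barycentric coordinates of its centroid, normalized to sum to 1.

(1/3, 1/3, 1/3)

The centroid is the average of the vertices, so each weight is 1/3.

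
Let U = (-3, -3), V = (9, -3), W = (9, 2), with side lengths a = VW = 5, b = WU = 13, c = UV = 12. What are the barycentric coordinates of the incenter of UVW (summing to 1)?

(1/6, 13/30, 2/5)

The incenter has barycentric coordinates proportional to the opposite side lengths: (5 : 13 : 12).
Normalizing by 5+13+12 = 30 gives (1/6, 13/30, 2/5).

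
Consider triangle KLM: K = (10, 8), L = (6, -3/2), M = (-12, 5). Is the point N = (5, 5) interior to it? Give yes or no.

Barycentric coordinates of N: (221/394, 51/197, 71/394).
The three coordinates are positive, positive, positive; a point is interior exactly when all three are positive.

yes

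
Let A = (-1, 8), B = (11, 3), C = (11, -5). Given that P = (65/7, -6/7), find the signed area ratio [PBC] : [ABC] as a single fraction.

[ABC] = ½·((-1)·(3−(-5)) + 11·(-5−8) + 11·(8−3)) = ½·(-8 − 143 + 55) = -48.
[PBC] = ½·((65/7)·(3−(-5)) + 11·(-5−(-6/7)) + 11·(-6/7−3)) = ½·(520/7 − 319/7 − 297/7) = -48/7, so the ratio is (-48/7)/(-48) = 1/7.

1/7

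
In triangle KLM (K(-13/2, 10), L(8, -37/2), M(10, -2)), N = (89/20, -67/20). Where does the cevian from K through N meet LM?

Barycentric coordinates of N with respect to KLM: (3/10, 3/10, 2/5).
On side LM the K-coordinate is zero; dropping N's K-weight 3/10 and renormalizing the remaining 3/10 : 2/5 gives weights 3/7, 4/7 on L, M.
J = (3/7)·(8, -37/2) + (4/7)·(10, -2) = (64/7, -127/14).

(64/7, -127/14)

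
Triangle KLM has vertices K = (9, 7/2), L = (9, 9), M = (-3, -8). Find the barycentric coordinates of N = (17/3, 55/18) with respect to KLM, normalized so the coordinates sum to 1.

(2/9, 1/2, 5/18)

Signed area of the reference triangle: [KLM] = ½·(9·(9−(-8)) + 9·(-8−(7/2)) + (-3)·(7/2−9)) = ½·(153 − 207/2 + 33/2) = 33.
[NLM] = ½·((17/3)·(9−(-8)) + 9·(-8−(55/18)) + (-3)·(55/18−9)) = ½·(289/3 − 199/2 + 107/6) = 22/3, so the K-coordinate is (22/3)/33 = 2/9.
[KNM] = ½·(9·(55/18−(-8)) + (17/3)·(-8−(7/2)) + (-3)·(7/2−(55/18))) = ½·(199/2 − 391/6 − 4/3) = 33/2, so the L-coordinate is 1/2.
[KLN] = ½·(9·(9−(55/18)) + 9·(55/18−(7/2)) + (17/3)·(7/2−9)) = ½·(107/2 − 4 − 187/6) = 55/6, so the M-coordinate is 5/18.
Check: 2/9 + 1/2 + 5/18 = 1.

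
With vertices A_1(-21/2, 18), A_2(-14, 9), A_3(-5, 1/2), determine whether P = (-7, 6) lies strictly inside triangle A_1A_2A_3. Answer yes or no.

Barycentric coordinates of P: (130/443, 19/443, 294/443).
The three coordinates are positive, positive, positive; a point is interior exactly when all three are positive.

yes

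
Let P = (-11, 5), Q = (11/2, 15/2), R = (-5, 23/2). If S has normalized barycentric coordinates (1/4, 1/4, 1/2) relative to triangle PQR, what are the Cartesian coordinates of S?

S = (1/4)·P + (1/4)·Q + (1/2)·R.
x-coordinate: (1/4)·(-11) + (1/4)·(11/2) + (1/2)·(-5) = -31/8.
y-coordinate: (1/4)·5 + (1/4)·(15/2) + (1/2)·(23/2) = 71/8.

(-31/8, 71/8)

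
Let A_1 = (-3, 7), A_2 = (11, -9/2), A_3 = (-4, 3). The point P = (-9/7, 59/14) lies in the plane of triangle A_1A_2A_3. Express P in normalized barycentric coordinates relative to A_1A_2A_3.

Signed area of the reference triangle: [A_1A_2A_3] = ½·((-3)·(-9/2−3) + 11·(3−7) + (-4)·(7−(-9/2))) = ½·(45/2 − 44 − 46) = -135/4.
[PA_2A_3] = ½·((-9/7)·(-9/2−3) + 11·(3−(59/14)) + (-4)·(59/14−(-9/2))) = ½·(135/14 − 187/14 − 244/7) = -135/7, so the A_1-coordinate is (-135/7)/(-135/4) = 4/7.
[A_1PA_3] = ½·((-3)·(59/14−3) + (-9/7)·(3−7) + (-4)·(7−(59/14))) = ½·(-51/14 + 36/7 − 78/7) = -135/28, so the A_2-coordinate is 1/7.
[A_1A_2P] = ½·((-3)·(-9/2−(59/14)) + 11·(59/14−7) + (-9/7)·(7−(-9/2))) = ½·(183/7 − 429/14 − 207/14) = -135/14, so the A_3-coordinate is 2/7.
Check: 4/7 + 1/7 + 2/7 = 1.

(4/7, 1/7, 2/7)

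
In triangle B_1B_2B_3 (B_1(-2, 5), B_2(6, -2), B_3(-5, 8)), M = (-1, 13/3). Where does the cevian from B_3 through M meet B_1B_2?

(4, -1/4)

Barycentric coordinates of M with respect to B_1B_2B_3: (1/9, 1/3, 5/9).
On side B_1B_2 the B_3-coordinate is zero; dropping M's B_3-weight 5/9 and renormalizing the remaining 1/9 : 1/3 gives weights 1/4, 3/4 on B_1, B_2.
N = (1/4)·(-2, 5) + (3/4)·(6, -2) = (4, -1/4).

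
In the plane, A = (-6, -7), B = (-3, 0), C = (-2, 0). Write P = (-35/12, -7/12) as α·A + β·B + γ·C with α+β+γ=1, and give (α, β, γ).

(1/12, 7/12, 1/3)

Signed area of the reference triangle: [ABC] = ½·((-6)·(0−0) + (-3)·(0−(-7)) + (-2)·(-7−0)) = ½·(0 − 21 + 14) = -7/2.
[PBC] = ½·((-35/12)·(0−0) + (-3)·(0−(-7/12)) + (-2)·(-7/12−0)) = ½·(0 − 7/4 + 7/6) = -7/24, so the A-coordinate is (-7/24)/(-7/2) = 1/12.
[APC] = ½·((-6)·(-7/12−0) + (-35/12)·(0−(-7)) + (-2)·(-7−(-7/12))) = ½·(7/2 − 245/12 + 77/6) = -49/24, so the B-coordinate is 7/12.
[ABP] = ½·((-6)·(0−(-7/12)) + (-3)·(-7/12−(-7)) + (-35/12)·(-7−0)) = ½·(-7/2 − 77/4 + 245/12) = -7/6, so the C-coordinate is 1/3.
Check: 1/12 + 7/12 + 1/3 = 1.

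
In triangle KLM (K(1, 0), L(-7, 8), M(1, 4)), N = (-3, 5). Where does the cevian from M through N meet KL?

Barycentric coordinates of N with respect to KLM: (1/4, 1/2, 1/4).
On side KL the M-coordinate is zero; dropping N's M-weight 1/4 and renormalizing the remaining 1/4 : 1/2 gives weights 1/3, 2/3 on K, L.
J = (1/3)·(1, 0) + (2/3)·(-7, 8) = (-13/3, 16/3).

(-13/3, 16/3)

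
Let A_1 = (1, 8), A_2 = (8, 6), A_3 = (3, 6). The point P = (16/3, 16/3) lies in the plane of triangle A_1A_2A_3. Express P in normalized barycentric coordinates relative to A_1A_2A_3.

(-1/3, 1/3, 1)

Signed area of the reference triangle: [A_1A_2A_3] = ½·(1·(6−6) + 8·(6−8) + 3·(8−6)) = ½·(0 − 16 + 6) = -5.
[PA_2A_3] = ½·((16/3)·(6−6) + 8·(6−(16/3)) + 3·(16/3−6)) = ½·(0 + 16/3 − 2) = 5/3, so the A_1-coordinate is (5/3)/(-5) = -1/3.
[A_1PA_3] = ½·(1·(16/3−6) + (16/3)·(6−8) + 3·(8−(16/3))) = ½·(-2/3 − 32/3 + 8) = -5/3, so the A_2-coordinate is 1/3.
[A_1A_2P] = ½·(1·(6−(16/3)) + 8·(16/3−8) + (16/3)·(8−6)) = ½·(2/3 − 64/3 + 32/3) = -5, so the A_3-coordinate is 1.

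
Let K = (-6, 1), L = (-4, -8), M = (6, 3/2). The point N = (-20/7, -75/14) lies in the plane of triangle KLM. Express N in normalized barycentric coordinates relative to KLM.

(1/7, 5/7, 1/7)

Signed area of the reference triangle: [KLM] = ½·((-6)·(-8−(3/2)) + (-4)·(3/2−1) + 6·(1−(-8))) = ½·(57 − 2 + 54) = 109/2.
[NLM] = ½·((-20/7)·(-8−(3/2)) + (-4)·(3/2−(-75/14)) + 6·(-75/14−(-8))) = ½·(190/7 − 192/7 + 111/7) = 109/14, so the K-coordinate is (109/14)/(109/2) = 1/7.
[KNM] = ½·((-6)·(-75/14−(3/2)) + (-20/7)·(3/2−1) + 6·(1−(-75/14))) = ½·(288/7 − 10/7 + 267/7) = 545/14, so the L-coordinate is 5/7.
[KLN] = ½·((-6)·(-8−(-75/14)) + (-4)·(-75/14−1) + (-20/7)·(1−(-8))) = ½·(111/7 + 178/7 − 180/7) = 109/14, so the M-coordinate is 1/7.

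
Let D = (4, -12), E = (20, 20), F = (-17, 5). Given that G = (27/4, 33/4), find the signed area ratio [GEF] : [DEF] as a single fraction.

1/4

[DEF] = ½·(4·(20−5) + 20·(5−(-12)) + (-17)·(-12−20)) = ½·(60 + 340 + 544) = 472.
[GEF] = ½·((27/4)·(20−5) + 20·(5−(33/4)) + (-17)·(33/4−20)) = ½·(405/4 − 65 + 799/4) = 118, so the ratio is 118/472 = 1/4.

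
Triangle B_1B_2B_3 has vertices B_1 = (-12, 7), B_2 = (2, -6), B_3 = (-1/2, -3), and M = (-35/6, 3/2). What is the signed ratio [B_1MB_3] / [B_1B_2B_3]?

[B_1B_2B_3] = ½·((-12)·(-6−(-3)) + 2·(-3−7) + (-1/2)·(7−(-6))) = ½·(36 − 20 − 13/2) = 19/4.
[B_1MB_3] = ½·((-12)·(3/2−(-3)) + (-35/6)·(-3−7) + (-1/2)·(7−(3/2))) = ½·(-54 + 175/3 − 11/4) = 19/24, so the ratio is (19/24)/(19/4) = 1/6.

1/6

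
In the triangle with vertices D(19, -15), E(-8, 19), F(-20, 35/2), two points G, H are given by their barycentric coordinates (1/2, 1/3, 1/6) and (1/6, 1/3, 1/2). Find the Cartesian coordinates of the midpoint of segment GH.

(-3, 43/6)

Barycentric coordinates of the midpoint are the average: (1/3, 1/3, 1/3).
Converting: (1/3)·D + (1/3)·E + (1/3)·F = (-3, 43/6).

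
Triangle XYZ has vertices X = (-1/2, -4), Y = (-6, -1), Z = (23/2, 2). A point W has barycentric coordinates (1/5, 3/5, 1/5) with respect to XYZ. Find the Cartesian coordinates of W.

W = (1/5)·X + (3/5)·Y + (1/5)·Z.
x-coordinate: (1/5)·(-1/2) + (3/5)·(-6) + (1/5)·(23/2) = -7/5.
y-coordinate: (1/5)·(-4) + (3/5)·(-1) + (1/5)·2 = -1.

(-7/5, -1)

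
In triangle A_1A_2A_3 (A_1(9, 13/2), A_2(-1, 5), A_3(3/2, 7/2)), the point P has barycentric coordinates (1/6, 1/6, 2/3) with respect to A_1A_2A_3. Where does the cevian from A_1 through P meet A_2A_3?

Line A_1P meets A_2A_3 where the A_1-coordinate vanishes; zeroing P's A_1-weight and renormalizing leaves A_2, A_3-weights 1/6 : 2/3 → (1/5, 4/5).
So Q = (1/5)·A_2 + (4/5)·A_3 = (1, 19/5).

(1, 19/5)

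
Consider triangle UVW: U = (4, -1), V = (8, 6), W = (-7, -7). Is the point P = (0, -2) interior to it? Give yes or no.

yes

Barycentric coordinates of P: (16/53, 13/53, 24/53).
The three coordinates are positive, positive, positive; a point is interior exactly when all three are positive.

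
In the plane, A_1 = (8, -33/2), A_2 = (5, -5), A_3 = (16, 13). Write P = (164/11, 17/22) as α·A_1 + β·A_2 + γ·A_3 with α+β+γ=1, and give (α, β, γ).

(7/11, -4/11, 8/11)

Signed area of the reference triangle: [A_1A_2A_3] = ½·(8·(-5−13) + 5·(13−(-33/2)) + 16·(-33/2−(-5))) = ½·(-144 + 295/2 − 184) = -361/4.
[PA_2A_3] = ½·((164/11)·(-5−13) + 5·(13−(17/22)) + 16·(17/22−(-5))) = ½·(-2952/11 + 1345/22 + 1016/11) = -2527/44, so the A_1-coordinate is (-2527/44)/(-361/4) = 7/11.
[A_1PA_3] = ½·(8·(17/22−13) + (164/11)·(13−(-33/2)) + 16·(-33/2−(17/22))) = ½·(-1076/11 + 4838/11 − 3040/11) = 361/11, so the A_2-coordinate is -4/11.
[A_1A_2P] = ½·(8·(-5−(17/22)) + 5·(17/22−(-33/2)) + (164/11)·(-33/2−(-5))) = ½·(-508/11 + 950/11 − 1886/11) = -722/11, so the A_3-coordinate is 8/11.
Check: 7/11 − 4/11 + 8/11 = 1.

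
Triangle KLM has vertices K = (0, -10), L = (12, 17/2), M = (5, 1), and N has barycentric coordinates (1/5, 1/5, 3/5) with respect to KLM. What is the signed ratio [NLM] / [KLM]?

1/5

The signed ratio [NLM]/[KLM] equals the barycentric coordinate of N at vertex K, which is 1/5.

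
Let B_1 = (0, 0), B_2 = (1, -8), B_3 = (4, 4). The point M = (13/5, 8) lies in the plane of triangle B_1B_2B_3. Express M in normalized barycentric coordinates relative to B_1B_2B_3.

(4/5, -3/5, 4/5)

Signed area of the reference triangle: [B_1B_2B_3] = ½·(0·(-8−4) + 1·(4−0) + 4·(0−(-8))) = ½·(0 + 4 + 32) = 18.
[MB_2B_3] = ½·((13/5)·(-8−4) + 1·(4−8) + 4·(8−(-8))) = ½·(-156/5 − 4 + 64) = 72/5, so the B_1-coordinate is (72/5)/18 = 4/5.
[B_1MB_3] = ½·(0·(8−4) + (13/5)·(4−0) + 4·(0−8)) = ½·(0 + 52/5 − 32) = -54/5, so the B_2-coordinate is -3/5.
[B_1B_2M] = ½·(0·(-8−8) + 1·(8−0) + (13/5)·(0−(-8))) = ½·(0 + 8 + 104/5) = 72/5, so the B_3-coordinate is 4/5.
Check: 4/5 − 3/5 + 4/5 = 1.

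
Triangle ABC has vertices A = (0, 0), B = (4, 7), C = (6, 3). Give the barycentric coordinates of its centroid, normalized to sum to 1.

The centroid is the average of the vertices, so each weight is 1/3.

(1/3, 1/3, 1/3)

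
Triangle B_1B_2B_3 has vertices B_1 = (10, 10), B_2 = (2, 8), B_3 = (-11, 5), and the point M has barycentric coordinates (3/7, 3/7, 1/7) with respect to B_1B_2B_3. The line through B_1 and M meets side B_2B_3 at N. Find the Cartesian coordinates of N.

Line B_1M meets B_2B_3 where the B_1-coordinate vanishes; zeroing M's B_1-weight and renormalizing leaves B_2, B_3-weights 3/7 : 1/7 → (3/4, 1/4).
So N = (3/4)·B_2 + (1/4)·B_3 = (-5/4, 29/4).

(-5/4, 29/4)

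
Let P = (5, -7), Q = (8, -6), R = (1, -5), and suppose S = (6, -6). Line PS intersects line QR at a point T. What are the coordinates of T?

Barycentric coordinates of S with respect to PQR: (1/5, 3/5, 1/5).
On side QR the P-coordinate is zero; dropping S's P-weight 1/5 and renormalizing the remaining 3/5 : 1/5 gives weights 3/4, 1/4 on Q, R.
T = (3/4)·(8, -6) + (1/4)·(1, -5) = (25/4, -23/4).

(25/4, -23/4)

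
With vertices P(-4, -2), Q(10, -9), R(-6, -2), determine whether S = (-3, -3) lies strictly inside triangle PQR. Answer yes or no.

Barycentric coordinates of S: (5/14, 1/7, 1/2).
The three coordinates are positive, positive, positive; a point is interior exactly when all three are positive.

yes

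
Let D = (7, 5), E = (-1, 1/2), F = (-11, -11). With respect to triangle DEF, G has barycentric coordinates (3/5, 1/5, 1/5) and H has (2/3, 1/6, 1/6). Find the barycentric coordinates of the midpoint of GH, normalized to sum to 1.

Since both coordinate triples sum to 1, the midpoint's barycentrics are the componentwise average.
(3/5+2/3)/2 = 19/30; similarly 11/60 and 11/60.

(19/30, 11/60, 11/60)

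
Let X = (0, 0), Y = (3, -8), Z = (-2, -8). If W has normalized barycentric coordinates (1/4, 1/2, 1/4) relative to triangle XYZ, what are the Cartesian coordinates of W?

(1, -6)

W = (1/4)·X + (1/2)·Y + (1/4)·Z.
x-coordinate: (1/4)·0 + (1/2)·3 + (1/4)·(-2) = 1.
y-coordinate: (1/4)·0 + (1/2)·(-8) + (1/4)·(-8) = -6.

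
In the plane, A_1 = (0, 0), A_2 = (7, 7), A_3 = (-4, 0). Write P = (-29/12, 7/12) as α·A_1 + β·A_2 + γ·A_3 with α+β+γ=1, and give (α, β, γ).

Signed area of the reference triangle: [A_1A_2A_3] = ½·(0·(7−0) + 7·(0−0) + (-4)·(0−7)) = ½·(0 + 0 + 28) = 14.
[PA_2A_3] = ½·((-29/12)·(7−0) + 7·(0−(7/12)) + (-4)·(7/12−7)) = ½·(-203/12 − 49/12 + 77/3) = 7/3, so the A_1-coordinate is (7/3)/14 = 1/6.
[A_1PA_3] = ½·(0·(7/12−0) + (-29/12)·(0−0) + (-4)·(0−(7/12))) = ½·(0 + 0 + 7/3) = 7/6, so the A_2-coordinate is 1/12.
[A_1A_2P] = ½·(0·(7−(7/12)) + 7·(7/12−0) + (-29/12)·(0−7)) = ½·(0 + 49/12 + 203/12) = 21/2, so the A_3-coordinate is 3/4.
Check: 1/6 + 1/12 + 3/4 = 1.

(1/6, 1/12, 3/4)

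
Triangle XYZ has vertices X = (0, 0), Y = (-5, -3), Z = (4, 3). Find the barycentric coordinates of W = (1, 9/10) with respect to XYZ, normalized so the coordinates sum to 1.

(3/10, 1/5, 1/2)

Signed area of the reference triangle: [XYZ] = ½·(0·(-3−3) + (-5)·(3−0) + 4·(0−(-3))) = ½·(0 − 15 + 12) = -3/2.
[WYZ] = ½·(1·(-3−3) + (-5)·(3−(9/10)) + 4·(9/10−(-3))) = ½·(-6 − 21/2 + 78/5) = -9/20, so the X-coordinate is (-9/20)/(-3/2) = 3/10.
[XWZ] = ½·(0·(9/10−3) + 1·(3−0) + 4·(0−(9/10))) = ½·(0 + 3 − 18/5) = -3/10, so the Y-coordinate is 1/5.
[XYW] = ½·(0·(-3−(9/10)) + (-5)·(9/10−0) + 1·(0−(-3))) = ½·(0 − 9/2 + 3) = -3/4, so the Z-coordinate is 1/2.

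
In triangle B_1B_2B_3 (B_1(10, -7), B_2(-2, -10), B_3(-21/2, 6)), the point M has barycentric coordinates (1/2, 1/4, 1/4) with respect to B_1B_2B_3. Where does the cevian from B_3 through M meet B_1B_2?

(6, -8)

Line B_3M meets B_1B_2 where the B_3-coordinate vanishes; zeroing M's B_3-weight and renormalizing leaves B_1, B_2-weights 1/2 : 1/4 → (2/3, 1/3).
So N = (2/3)·B_1 + (1/3)·B_2 = (6, -8).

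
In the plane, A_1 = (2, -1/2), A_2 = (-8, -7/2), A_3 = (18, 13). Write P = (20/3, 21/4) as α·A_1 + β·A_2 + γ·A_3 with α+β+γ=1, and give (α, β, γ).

Signed area of the reference triangle: [A_1A_2A_3] = ½·(2·(-7/2−13) + (-8)·(13−(-1/2)) + 18·(-1/2−(-7/2))) = ½·(-33 − 108 + 54) = -87/2.
[PA_2A_3] = ½·((20/3)·(-7/2−13) + (-8)·(13−(21/4)) + 18·(21/4−(-7/2))) = ½·(-110 − 62 + 315/2) = -29/4, so the A_1-coordinate is (-29/4)/(-87/2) = 1/6.
[A_1PA_3] = ½·(2·(21/4−13) + (20/3)·(13−(-1/2)) + 18·(-1/2−(21/4))) = ½·(-31/2 + 90 − 207/2) = -29/2, so the A_2-coordinate is 1/3.
[A_1A_2P] = ½·(2·(-7/2−(21/4)) + (-8)·(21/4−(-1/2)) + (20/3)·(-1/2−(-7/2))) = ½·(-35/2 − 46 + 20) = -87/4, so the A_3-coordinate is 1/2.
Check: 1/6 + 1/3 + 1/2 = 1.

(1/6, 1/3, 1/2)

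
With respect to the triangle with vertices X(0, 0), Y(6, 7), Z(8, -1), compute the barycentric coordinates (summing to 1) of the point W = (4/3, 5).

(2/3, 2/3, -1/3)

Signed area of the reference triangle: [XYZ] = ½·(0·(7−(-1)) + 6·(-1−0) + 8·(0−7)) = ½·(0 − 6 − 56) = -31.
[WYZ] = ½·((4/3)·(7−(-1)) + 6·(-1−5) + 8·(5−7)) = ½·(32/3 − 36 − 16) = -62/3, so the X-coordinate is (-62/3)/(-31) = 2/3.
[XWZ] = ½·(0·(5−(-1)) + (4/3)·(-1−0) + 8·(0−5)) = ½·(0 − 4/3 − 40) = -62/3, so the Y-coordinate is 2/3.
[XYW] = ½·(0·(7−5) + 6·(5−0) + (4/3)·(0−7)) = ½·(0 + 30 − 28/3) = 31/3, so the Z-coordinate is -1/3.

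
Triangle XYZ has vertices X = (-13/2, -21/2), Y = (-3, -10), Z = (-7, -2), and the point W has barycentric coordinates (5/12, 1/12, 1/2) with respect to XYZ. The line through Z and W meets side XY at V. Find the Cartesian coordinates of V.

(-71/12, -125/12)

Line ZW meets XY where the Z-coordinate vanishes; zeroing W's Z-weight and renormalizing leaves X, Y-weights 5/12 : 1/12 → (5/6, 1/6).
So V = (5/6)·X + (1/6)·Y = (-71/12, -125/12).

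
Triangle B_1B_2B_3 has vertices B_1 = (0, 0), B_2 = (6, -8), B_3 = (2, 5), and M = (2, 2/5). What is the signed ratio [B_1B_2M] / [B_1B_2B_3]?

[B_1B_2B_3] = ½·(0·(-8−5) + 6·(5−0) + 2·(0−(-8))) = ½·(0 + 30 + 16) = 23.
[B_1B_2M] = ½·(0·(-8−(2/5)) + 6·(2/5−0) + 2·(0−(-8))) = ½·(0 + 12/5 + 16) = 46/5, so the ratio is (46/5)/23 = 2/5.

2/5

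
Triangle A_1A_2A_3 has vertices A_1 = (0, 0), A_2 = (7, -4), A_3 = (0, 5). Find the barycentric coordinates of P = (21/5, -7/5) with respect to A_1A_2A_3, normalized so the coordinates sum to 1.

Signed area of the reference triangle: [A_1A_2A_3] = ½·(0·(-4−5) + 7·(5−0) + 0·(0−(-4))) = ½·(0 + 35 + 0) = 35/2.
[PA_2A_3] = ½·((21/5)·(-4−5) + 7·(5−(-7/5)) + 0·(-7/5−(-4))) = ½·(-189/5 + 224/5 + 0) = 7/2, so the A_1-coordinate is (7/2)/(35/2) = 1/5.
[A_1PA_3] = ½·(0·(-7/5−5) + (21/5)·(5−0) + 0·(0−(-7/5))) = ½·(0 + 21 + 0) = 21/2, so the A_2-coordinate is 3/5.
[A_1A_2P] = ½·(0·(-4−(-7/5)) + 7·(-7/5−0) + (21/5)·(0−(-4))) = ½·(0 − 49/5 + 84/5) = 7/2, so the A_3-coordinate is 1/5.

(1/5, 3/5, 1/5)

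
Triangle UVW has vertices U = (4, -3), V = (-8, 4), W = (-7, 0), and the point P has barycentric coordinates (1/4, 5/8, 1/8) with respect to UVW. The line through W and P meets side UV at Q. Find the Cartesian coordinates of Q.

(-32/7, 2)

Line WP meets UV where the W-coordinate vanishes; zeroing P's W-weight and renormalizing leaves U, V-weights 1/4 : 5/8 → (2/7, 5/7).
So Q = (2/7)·U + (5/7)·V = (-32/7, 2).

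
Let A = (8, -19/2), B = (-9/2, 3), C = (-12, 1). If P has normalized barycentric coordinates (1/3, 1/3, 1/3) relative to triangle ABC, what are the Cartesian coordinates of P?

(-17/6, -11/6)

P = (1/3)·A + (1/3)·B + (1/3)·C.
x-coordinate: (1/3)·8 + (1/3)·(-9/2) + (1/3)·(-12) = -17/6.
y-coordinate: (1/3)·(-19/2) + (1/3)·3 + (1/3)·1 = -11/6.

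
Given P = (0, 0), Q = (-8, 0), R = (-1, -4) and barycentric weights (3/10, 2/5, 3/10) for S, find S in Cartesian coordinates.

S = (3/10)·P + (2/5)·Q + (3/10)·R.
x-coordinate: (3/10)·0 + (2/5)·(-8) + (3/10)·(-1) = -7/2.
y-coordinate: (3/10)·0 + (2/5)·0 + (3/10)·(-4) = -6/5.

(-7/2, -6/5)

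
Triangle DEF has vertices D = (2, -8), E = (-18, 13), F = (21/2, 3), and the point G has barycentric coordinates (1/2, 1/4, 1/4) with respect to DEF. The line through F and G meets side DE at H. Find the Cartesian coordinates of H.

(-14/3, -1)

Line FG meets DE where the F-coordinate vanishes; zeroing G's F-weight and renormalizing leaves D, E-weights 1/2 : 1/4 → (2/3, 1/3).
So H = (2/3)·D + (1/3)·E = (-14/3, -1).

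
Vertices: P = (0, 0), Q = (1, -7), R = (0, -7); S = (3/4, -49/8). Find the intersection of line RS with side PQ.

Barycentric coordinates of S with respect to PQR: (1/8, 3/4, 1/8).
On side PQ the R-coordinate is zero; dropping S's R-weight 1/8 and renormalizing the remaining 1/8 : 3/4 gives weights 1/7, 6/7 on P, Q.
T = (1/7)·(0, 0) + (6/7)·(1, -7) = (6/7, -6).

(6/7, -6)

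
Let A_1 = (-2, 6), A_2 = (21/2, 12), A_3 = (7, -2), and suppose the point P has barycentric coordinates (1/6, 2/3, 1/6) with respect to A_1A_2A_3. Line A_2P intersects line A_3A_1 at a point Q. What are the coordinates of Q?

(5/2, 2)

Line A_2P meets A_3A_1 where the A_2-coordinate vanishes; zeroing P's A_2-weight and renormalizing leaves A_3, A_1-weights 1/6 : 1/6 → (1/2, 1/2).
So Q = (1/2)·A_3 + (1/2)·A_1 = (5/2, 2).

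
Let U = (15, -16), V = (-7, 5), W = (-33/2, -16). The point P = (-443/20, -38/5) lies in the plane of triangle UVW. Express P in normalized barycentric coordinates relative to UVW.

Signed area of the reference triangle: [UVW] = ½·(15·(5−(-16)) + (-7)·(-16−(-16)) + (-33/2)·(-16−5)) = ½·(315 + 0 + 693/2) = 1323/4.
[PVW] = ½·((-443/20)·(5−(-16)) + (-7)·(-16−(-38/5)) + (-33/2)·(-38/5−5)) = ½·(-9303/20 + 294/5 + 2079/10) = -3969/40, so the U-coordinate is (-3969/40)/(1323/4) = -3/10.
[UPW] = ½·(15·(-38/5−(-16)) + (-443/20)·(-16−(-16)) + (-33/2)·(-16−(-38/5))) = ½·(126 + 0 + 693/5) = 1323/10, so the V-coordinate is 2/5.
[UVP] = ½·(15·(5−(-38/5)) + (-7)·(-38/5−(-16)) + (-443/20)·(-16−5)) = ½·(189 − 294/5 + 9303/20) = 11907/40, so the W-coordinate is 9/10.

(-3/10, 2/5, 9/10)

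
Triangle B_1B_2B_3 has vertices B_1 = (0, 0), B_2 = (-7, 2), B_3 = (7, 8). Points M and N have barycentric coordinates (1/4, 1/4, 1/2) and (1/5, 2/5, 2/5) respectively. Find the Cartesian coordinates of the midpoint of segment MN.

Barycentric coordinates of the midpoint are the average: (9/40, 13/40, 9/20).
Converting: (9/40)·B_1 + (13/40)·B_2 + (9/20)·B_3 = (7/8, 17/4).

(7/8, 17/4)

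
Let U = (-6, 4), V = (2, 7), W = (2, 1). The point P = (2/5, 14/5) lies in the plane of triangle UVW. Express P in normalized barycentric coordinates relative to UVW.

Signed area of the reference triangle: [UVW] = ½·((-6)·(7−1) + 2·(1−4) + 2·(4−7)) = ½·(-36 − 6 − 6) = -24.
[PVW] = ½·((2/5)·(7−1) + 2·(1−(14/5)) + 2·(14/5−7)) = ½·(12/5 − 18/5 − 42/5) = -24/5, so the U-coordinate is (-24/5)/(-24) = 1/5.
[UPW] = ½·((-6)·(14/5−1) + (2/5)·(1−4) + 2·(4−(14/5))) = ½·(-54/5 − 6/5 + 12/5) = -24/5, so the V-coordinate is 1/5.
[UVP] = ½·((-6)·(7−(14/5)) + 2·(14/5−4) + (2/5)·(4−7)) = ½·(-126/5 − 12/5 − 6/5) = -72/5, so the W-coordinate is 3/5.

(1/5, 1/5, 3/5)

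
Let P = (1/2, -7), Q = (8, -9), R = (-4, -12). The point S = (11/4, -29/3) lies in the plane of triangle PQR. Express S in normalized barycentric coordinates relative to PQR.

(1/6, 1/2, 1/3)

Signed area of the reference triangle: [PQR] = ½·((1/2)·(-9−(-12)) + 8·(-12−(-7)) + (-4)·(-7−(-9))) = ½·(3/2 − 40 − 8) = -93/4.
[SQR] = ½·((11/4)·(-9−(-12)) + 8·(-12−(-29/3)) + (-4)·(-29/3−(-9))) = ½·(33/4 − 56/3 + 8/3) = -31/8, so the P-coordinate is (-31/8)/(-93/4) = 1/6.
[PSR] = ½·((1/2)·(-29/3−(-12)) + (11/4)·(-12−(-7)) + (-4)·(-7−(-29/3))) = ½·(7/6 − 55/4 − 32/3) = -93/8, so the Q-coordinate is 1/2.
[PQS] = ½·((1/2)·(-9−(-29/3)) + 8·(-29/3−(-7)) + (11/4)·(-7−(-9))) = ½·(1/3 − 64/3 + 11/2) = -31/4, so the R-coordinate is 1/3.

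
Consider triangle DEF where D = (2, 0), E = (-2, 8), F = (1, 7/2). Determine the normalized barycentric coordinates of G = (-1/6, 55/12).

Signed area of the reference triangle: [DEF] = ½·(2·(8−(7/2)) + (-2)·(7/2−0) + 1·(0−8)) = ½·(9 − 7 − 8) = -3.
[GEF] = ½·((-1/6)·(8−(7/2)) + (-2)·(7/2−(55/12)) + 1·(55/12−8)) = ½·(-3/4 + 13/6 − 41/12) = -1, so the D-coordinate is (-1)/(-3) = 1/3.
[DGF] = ½·(2·(55/12−(7/2)) + (-1/6)·(7/2−0) + 1·(0−(55/12))) = ½·(13/6 − 7/12 − 55/12) = -3/2, so the E-coordinate is 1/2.
[DEG] = ½·(2·(8−(55/12)) + (-2)·(55/12−0) + (-1/6)·(0−8)) = ½·(41/6 − 55/6 + 4/3) = -1/2, so the F-coordinate is 1/6.

(1/3, 1/2, 1/6)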